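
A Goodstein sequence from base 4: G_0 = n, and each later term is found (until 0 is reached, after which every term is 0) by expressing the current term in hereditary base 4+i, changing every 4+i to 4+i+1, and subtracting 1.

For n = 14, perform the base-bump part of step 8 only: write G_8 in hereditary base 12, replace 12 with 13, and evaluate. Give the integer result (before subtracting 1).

27

14 —HB4→ 3·4 + 2 —bump→ 3·5 + 2 = 17 —(−1)→ 16
16 —HB5→ 3·5 + 1 —bump→ 3·6 + 1 = 19 —(−1)→ 18
18 —HB6→ 3·6 —bump→ 3·7 = 21 —(−1)→ 20
20 —HB7→ 2·7 + 6 —bump→ 2·8 + 6 = 22 —(−1)→ 21
21 —HB8→ 2·8 + 5 —bump→ 2·9 + 5 = 23 —(−1)→ 22
22 —HB9→ 2·9 + 4 —bump→ 2·10 + 4 = 24 —(−1)→ 23
23 —HB10→ 2·10 + 3 —bump→ 2·11 + 3 = 25 —(−1)→ 24
24 —HB11→ 2·11 + 2 —bump→ 2·12 + 2 = 26 —(−1)→ 25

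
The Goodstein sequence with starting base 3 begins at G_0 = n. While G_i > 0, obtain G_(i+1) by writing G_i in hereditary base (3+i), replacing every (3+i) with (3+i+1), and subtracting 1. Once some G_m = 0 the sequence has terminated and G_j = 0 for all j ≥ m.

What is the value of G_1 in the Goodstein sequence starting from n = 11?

G_0=11  [base 3] 3^2 + 2  →[3↦4]→  4^2 + 2 = 18  −1 ⇒ G_1=17
G_1=17  [base 4] 4^2 + 1  →[4↦5]→  5^2 + 1 = 26  −1 ⇒ G_2=25

17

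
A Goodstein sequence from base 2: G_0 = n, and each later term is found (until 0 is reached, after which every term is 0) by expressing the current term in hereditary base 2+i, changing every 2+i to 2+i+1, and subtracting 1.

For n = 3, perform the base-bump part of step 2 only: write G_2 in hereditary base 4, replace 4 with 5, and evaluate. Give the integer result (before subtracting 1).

3 —HB2→ 2 + 1 —bump→ 3 + 1 = 4 —(−1)→ 3
3 —HB3→ 3 —bump→ 4 = 4 —(−1)→ 3
3 —HB4→ 3 —bump→ 3 = 3 —(−1)→ 2

3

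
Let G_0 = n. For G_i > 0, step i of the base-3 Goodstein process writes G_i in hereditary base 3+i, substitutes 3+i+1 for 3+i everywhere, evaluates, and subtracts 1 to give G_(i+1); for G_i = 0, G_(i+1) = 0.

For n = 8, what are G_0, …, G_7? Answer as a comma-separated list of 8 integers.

[0] 8 ≡ 2·3 + 2 (base 3). Lift 4: 10. −1: 9.
[1] 9 ≡ 2·4 + 1 (base 4). Lift 5: 11. −1: 10.
[2] 10 ≡ 2·5 (base 5). Lift 6: 12. −1: 11.
[3] 11 ≡ 6 + 5 (base 6). Lift 7: 12. −1: 11.
[4] 11 ≡ 7 + 4 (base 7). Lift 8: 12. −1: 11.
[5] 11 ≡ 8 + 3 (base 8). Lift 9: 12. −1: 11.
[6] 11 ≡ 9 + 2 (base 9). Lift 10: 12. −1: 11.

8, 9, 10, 11, 11, 11, 11, 11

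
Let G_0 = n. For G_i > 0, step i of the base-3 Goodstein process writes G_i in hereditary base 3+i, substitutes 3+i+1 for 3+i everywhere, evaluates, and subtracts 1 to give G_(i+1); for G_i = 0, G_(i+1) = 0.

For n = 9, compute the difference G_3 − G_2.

2

(0) 9|_3 = 3^2 ↦ 4^2|_4 = 16 ⇒ 15
(1) 15|_4 = 3·4 + 3 ↦ 3·5 + 3|_5 = 18 ⇒ 17
(2) 17|_5 = 3·5 + 2 ↦ 3·6 + 2|_6 = 20 ⇒ 19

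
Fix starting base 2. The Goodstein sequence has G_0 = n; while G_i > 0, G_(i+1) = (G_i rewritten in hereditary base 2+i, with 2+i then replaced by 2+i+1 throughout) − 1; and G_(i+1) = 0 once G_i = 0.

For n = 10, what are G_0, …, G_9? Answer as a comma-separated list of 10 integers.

10, 83, 1025, 15625, 279935, 4215754, 84073323, 1937434592, 50000555551, 1426559238830

10 —HB2→ 2^(2 + 1) + 2 —bump→ 3^(3 + 1) + 3 = 84 —(−1)→ 83
83 —HB3→ 3^(3 + 1) + 2 —bump→ 4^(4 + 1) + 2 = 1026 —(−1)→ 1025
1025 —HB4→ 4^(4 + 1) + 1 —bump→ 5^(5 + 1) + 1 = 15626 —(−1)→ 15625
15625 —HB5→ 5^(5 + 1) —bump→ 6^(6 + 1) = 279936 —(−1)→ 279935
279935 —HB6→ 5·6^6 + 5·6^5 + 5·6^4 + 5·6^3 + 5·6^2 + 5·6 + 5 —bump→ 5·7^7 + 5·7^5 + 5·7^4 + 5·7^3 + 5·7^2 + 5·7 + 5 = 4215755 —(−1)→ 4215754
4215754 —HB7→ 5·7^7 + 5·7^5 + 5·7^4 + 5·7^3 + 5·7^2 + 5·7 + 4 —bump→ 5·8^8 + 5·8^5 + 5·8^4 + 5·8^3 + 5·8^2 + 5·8 + 4 = 84073324 —(−1)→ 84073323
84073323 —HB8→ 5·8^8 + 5·8^5 + 5·8^4 + 5·8^3 + 5·8^2 + 5·8 + 3 —bump→ 5·9^9 + 5·9^5 + 5·9^4 + 5·9^3 + 5·9^2 + 5·9 + 3 = 1937434593 —(−1)→ 1937434592
1937434592 —HB9→ 5·9^9 + 5·9^5 + 5·9^4 + 5·9^3 + 5·9^2 + 5·9 + 2 —bump→ 5·10^10 + 5·10^5 + 5·10^4 + 5·10^3 + 5·10^2 + 5·10 + 2 = 50000555552 —(−1)→ 50000555551
50000555551 —HB10→ 5·10^10 + 5·10^5 + 5·10^4 + 5·10^3 + 5·10^2 + 5·10 + 1 —bump→ 5·11^11 + 5·11^5 + 5·11^4 + 5·11^3 + 5·11^2 + 5·11 + 1 = 1426559238831 —(−1)→ 1426559238830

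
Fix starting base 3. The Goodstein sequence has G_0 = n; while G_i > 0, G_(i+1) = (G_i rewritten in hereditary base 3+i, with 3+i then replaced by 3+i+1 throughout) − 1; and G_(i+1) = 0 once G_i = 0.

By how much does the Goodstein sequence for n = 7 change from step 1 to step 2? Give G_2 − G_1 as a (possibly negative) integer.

1

i=0: 7 = 2·3 + 1 (b=3); 3→4: 2·4 + 1 = 9; 9−1 = 8
i=1: 8 = 2·4 (b=4); 4→5: 2·5 = 10; 10−1 = 9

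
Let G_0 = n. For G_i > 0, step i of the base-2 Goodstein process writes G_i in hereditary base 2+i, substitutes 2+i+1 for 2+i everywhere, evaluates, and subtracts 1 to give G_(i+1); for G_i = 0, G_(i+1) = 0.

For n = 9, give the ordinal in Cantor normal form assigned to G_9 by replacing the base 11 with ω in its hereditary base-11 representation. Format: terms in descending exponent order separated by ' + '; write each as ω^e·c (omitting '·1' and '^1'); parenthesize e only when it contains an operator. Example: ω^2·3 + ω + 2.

step 0: 9 = 2^(2 + 1) + 1; sub 3 for 2: 3^(3 + 1) + 1; = 82; G_1 = 82−1 = 81
step 1: 81 = 3^(3 + 1); sub 4 for 3: 4^(4 + 1); = 1024; G_2 = 1024−1 = 1023
step 2: 1023 = 3·4^4 + 3·4^3 + 3·4^2 + 3·4 + 3; sub 5 for 4: 3·5^5 + 3·5^3 + 3·5^2 + 3·5 + 3; = 9843; G_3 = 9843−1 = 9842
step 3: 9842 = 3·5^5 + 3·5^3 + 3·5^2 + 3·5 + 2; sub 6 for 5: 3·6^6 + 3·6^3 + 3·6^2 + 3·6 + 2; = 140744; G_4 = 140744−1 = 140743
step 4: 140743 = 3·6^6 + 3·6^3 + 3·6^2 + 3·6 + 1; sub 7 for 6: 3·7^7 + 3·7^3 + 3·7^2 + 3·7 + 1; = 2471827; G_5 = 2471827−1 = 2471826
step 5: 2471826 = 3·7^7 + 3·7^3 + 3·7^2 + 3·7; sub 8 for 7: 3·8^8 + 3·8^3 + 3·8^2 + 3·8; = 50333400; G_6 = 50333400−1 = 50333399
step 6: 50333399 = 3·8^8 + 3·8^3 + 3·8^2 + 2·8 + 7; sub 9 for 8: 3·9^9 + 3·9^3 + 3·9^2 + 2·9 + 7; = 1162263922; G_7 = 1162263922−1 = 1162263921
step 7: 1162263921 = 3·9^9 + 3·9^3 + 3·9^2 + 2·9 + 6; sub 10 for 9: 3·10^10 + 3·10^3 + 3·10^2 + 2·10 + 6; = 30000003326; G_8 = 30000003326−1 = 30000003325
step 8: 30000003325 = 3·10^10 + 3·10^3 + 3·10^2 + 2·10 + 5; sub 11 for 10: 3·11^11 + 3·11^3 + 3·11^2 + 2·11 + 5; = 855935016216; G_9 = 855935016216−1 = 855935016215

ω^ω·3 + ω^3·3 + ω^2·3 + ω·2 + 4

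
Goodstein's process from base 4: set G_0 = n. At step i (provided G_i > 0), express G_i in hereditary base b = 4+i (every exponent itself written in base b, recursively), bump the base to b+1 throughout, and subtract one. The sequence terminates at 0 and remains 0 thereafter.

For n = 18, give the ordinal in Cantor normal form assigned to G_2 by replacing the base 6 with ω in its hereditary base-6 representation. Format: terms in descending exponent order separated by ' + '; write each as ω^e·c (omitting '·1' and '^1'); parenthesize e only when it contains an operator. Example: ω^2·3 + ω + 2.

base 4: 18 = 4^2 + 2; at 5: 5^2 + 2 = 27; next = 26
base 5: 26 = 5^2 + 1; at 6: 6^2 + 1 = 37; next = 36

ω^2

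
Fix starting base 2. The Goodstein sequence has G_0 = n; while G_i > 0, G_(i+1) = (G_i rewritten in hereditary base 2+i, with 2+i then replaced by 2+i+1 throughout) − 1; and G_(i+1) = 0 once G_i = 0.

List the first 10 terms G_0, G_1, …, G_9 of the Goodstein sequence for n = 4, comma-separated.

4 —HB2→ 2^2 —bump→ 3^3 = 27 —(−1)→ 26
26 —HB3→ 2·3^2 + 2·3 + 2 —bump→ 2·4^2 + 2·4 + 2 = 42 —(−1)→ 41
41 —HB4→ 2·4^2 + 2·4 + 1 —bump→ 2·5^2 + 2·5 + 1 = 61 —(−1)→ 60
60 —HB5→ 2·5^2 + 2·5 —bump→ 2·6^2 + 2·6 = 84 —(−1)→ 83
83 —HB6→ 2·6^2 + 6 + 5 —bump→ 2·7^2 + 7 + 5 = 110 —(−1)→ 109
109 —HB7→ 2·7^2 + 7 + 4 —bump→ 2·8^2 + 8 + 4 = 140 —(−1)→ 139
139 —HB8→ 2·8^2 + 8 + 3 —bump→ 2·9^2 + 9 + 3 = 174 —(−1)→ 173
173 —HB9→ 2·9^2 + 9 + 2 —bump→ 2·10^2 + 10 + 2 = 212 —(−1)→ 211
211 —HB10→ 2·10^2 + 10 + 1 —bump→ 2·11^2 + 11 + 1 = 254 —(−1)→ 253

4, 26, 41, 60, 83, 109, 139, 173, 211, 253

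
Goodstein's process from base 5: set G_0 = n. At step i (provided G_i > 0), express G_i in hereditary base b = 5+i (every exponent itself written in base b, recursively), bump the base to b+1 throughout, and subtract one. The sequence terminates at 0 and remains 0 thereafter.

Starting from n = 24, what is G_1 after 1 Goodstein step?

27

[0] 24 ≡ 4·5 + 4 (base 5). Lift 6: 28. −1: 27.
[1] 27 ≡ 4·6 + 3 (base 6). Lift 7: 31. −1: 30.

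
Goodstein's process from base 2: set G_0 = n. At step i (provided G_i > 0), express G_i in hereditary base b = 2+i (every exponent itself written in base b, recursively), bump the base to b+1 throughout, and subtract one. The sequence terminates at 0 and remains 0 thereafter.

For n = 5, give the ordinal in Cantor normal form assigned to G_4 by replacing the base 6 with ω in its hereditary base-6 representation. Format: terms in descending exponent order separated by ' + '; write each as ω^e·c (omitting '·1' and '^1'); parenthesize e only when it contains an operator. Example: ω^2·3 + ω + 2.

ω^3·3 + ω^2·3 + ω·3 + 1

G_0=5  [base 2] 2^2 + 1  →[2↦3]→  3^3 + 1 = 28  −1 ⇒ G_1=27
G_1=27  [base 3] 3^3  →[3↦4]→  4^4 = 256  −1 ⇒ G_2=255
G_2=255  [base 4] 3·4^3 + 3·4^2 + 3·4 + 3  →[4↦5]→  3·5^3 + 3·5^2 + 3·5 + 3 = 468  −1 ⇒ G_3=467
G_3=467  [base 5] 3·5^3 + 3·5^2 + 3·5 + 2  →[5↦6]→  3·6^3 + 3·6^2 + 3·6 + 2 = 776  −1 ⇒ G_4=775
G_4=775  [base 6] 3·6^3 + 3·6^2 + 3·6 + 1  →[6↦7]→  3·7^3 + 3·7^2 + 3·7 + 1 = 1198  −1 ⇒ G_5=1197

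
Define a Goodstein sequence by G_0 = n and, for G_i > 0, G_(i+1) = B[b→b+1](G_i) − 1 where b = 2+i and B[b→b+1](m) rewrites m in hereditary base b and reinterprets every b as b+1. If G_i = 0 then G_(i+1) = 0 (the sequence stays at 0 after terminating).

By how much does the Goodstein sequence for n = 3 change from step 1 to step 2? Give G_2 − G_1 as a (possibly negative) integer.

0

i=0: 3 = 2 + 1 (b=2); 2→3: 3 + 1 = 4; 4−1 = 3
i=1: 3 = 3 (b=3); 3→4: 4 = 4; 4−1 = 3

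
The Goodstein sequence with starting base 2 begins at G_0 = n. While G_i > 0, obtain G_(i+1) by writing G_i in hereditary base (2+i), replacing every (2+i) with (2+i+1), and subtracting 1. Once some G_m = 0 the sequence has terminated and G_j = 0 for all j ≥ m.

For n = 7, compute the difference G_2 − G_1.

step 0: 7 = 2^2 + 2 + 1; sub 3 for 2: 3^3 + 3 + 1; = 31; G_1 = 31−1 = 30
step 1: 30 = 3^3 + 3; sub 4 for 3: 4^4 + 4; = 260; G_2 = 260−1 = 259

229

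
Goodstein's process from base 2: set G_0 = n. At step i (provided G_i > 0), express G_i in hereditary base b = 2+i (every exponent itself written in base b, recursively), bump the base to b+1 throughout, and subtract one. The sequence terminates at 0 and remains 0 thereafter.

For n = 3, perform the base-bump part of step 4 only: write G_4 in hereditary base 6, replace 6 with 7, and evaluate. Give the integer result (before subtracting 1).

1

[0] 3 ≡ 2 + 1 (base 2). Lift 3: 4. −1: 3.
[1] 3 ≡ 3 (base 3). Lift 4: 4. −1: 3.
[2] 3 ≡ 3 (base 4). Lift 5: 3. −1: 2.
[3] 2 ≡ 2 (base 5). Lift 6: 2. −1: 1.
[4] 1 ≡ 1 (base 6). Lift 7: 1. −1: 0.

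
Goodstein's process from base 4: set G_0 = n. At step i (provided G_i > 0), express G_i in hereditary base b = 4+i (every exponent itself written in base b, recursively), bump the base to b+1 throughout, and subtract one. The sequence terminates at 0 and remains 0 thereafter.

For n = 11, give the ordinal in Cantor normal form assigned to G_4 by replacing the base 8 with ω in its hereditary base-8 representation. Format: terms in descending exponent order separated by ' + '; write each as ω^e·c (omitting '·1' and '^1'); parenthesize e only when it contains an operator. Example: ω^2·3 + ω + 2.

ω + 7

G_0=11  [base 4] 2·4 + 3  →[4↦5]→  2·5 + 3 = 13  −1 ⇒ G_1=12
G_1=12  [base 5] 2·5 + 2  →[5↦6]→  2·6 + 2 = 14  −1 ⇒ G_2=13
G_2=13  [base 6] 2·6 + 1  →[6↦7]→  2·7 + 1 = 15  −1 ⇒ G_3=14
G_3=14  [base 7] 2·7  →[7↦8]→  2·8 = 16  −1 ⇒ G_4=15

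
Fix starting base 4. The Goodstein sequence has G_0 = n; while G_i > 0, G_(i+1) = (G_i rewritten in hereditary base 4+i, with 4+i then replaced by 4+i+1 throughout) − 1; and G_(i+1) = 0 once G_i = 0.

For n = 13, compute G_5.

(0) 13|_4 = 3·4 + 1 ↦ 3·5 + 1|_5 = 16 ⇒ 15
(1) 15|_5 = 3·5 ↦ 3·6|_6 = 18 ⇒ 17
(2) 17|_6 = 2·6 + 5 ↦ 2·7 + 5|_7 = 19 ⇒ 18
(3) 18|_7 = 2·7 + 4 ↦ 2·8 + 4|_8 = 20 ⇒ 19
(4) 19|_8 = 2·8 + 3 ↦ 2·9 + 3|_9 = 21 ⇒ 20
(5) 20|_9 = 2·9 + 2 ↦ 2·10 + 2|_10 = 22 ⇒ 21

20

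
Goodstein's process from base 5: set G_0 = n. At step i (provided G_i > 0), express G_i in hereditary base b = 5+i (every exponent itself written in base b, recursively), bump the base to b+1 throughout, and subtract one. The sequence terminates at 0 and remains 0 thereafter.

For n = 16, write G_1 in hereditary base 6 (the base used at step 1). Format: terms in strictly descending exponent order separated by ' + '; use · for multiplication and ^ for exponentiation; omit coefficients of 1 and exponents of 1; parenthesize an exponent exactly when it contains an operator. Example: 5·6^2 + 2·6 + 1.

[0] 16 ≡ 3·5 + 1 (base 5). Lift 6: 19. −1: 18.
[1] 18 ≡ 3·6 (base 6). Lift 7: 21. −1: 20.

3·6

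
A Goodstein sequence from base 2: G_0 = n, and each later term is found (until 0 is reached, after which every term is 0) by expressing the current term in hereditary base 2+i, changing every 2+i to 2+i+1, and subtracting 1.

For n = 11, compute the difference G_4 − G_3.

264310

G_0 = 11. HB_2(11) = 2^(2 + 1) + 2 + 1. Bump = 85. G_1 = 84.
G_1 = 84. HB_3(84) = 3^(3 + 1) + 3. Bump = 1028. G_2 = 1027.
G_2 = 1027. HB_4(1027) = 4^(4 + 1) + 3. Bump = 15628. G_3 = 15627.
G_3 = 15627. HB_5(15627) = 5^(5 + 1) + 2. Bump = 279938. G_4 = 279937.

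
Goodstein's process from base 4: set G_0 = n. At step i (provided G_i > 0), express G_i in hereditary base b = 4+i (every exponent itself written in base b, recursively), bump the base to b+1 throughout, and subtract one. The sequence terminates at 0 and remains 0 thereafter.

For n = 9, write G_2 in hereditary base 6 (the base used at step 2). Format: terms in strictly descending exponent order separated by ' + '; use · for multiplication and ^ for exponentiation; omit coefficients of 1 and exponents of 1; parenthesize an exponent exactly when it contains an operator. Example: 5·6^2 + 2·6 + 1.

G_0=9  [base 4] 2·4 + 1  →[4↦5]→  2·5 + 1 = 11  −1 ⇒ G_1=10
G_1=10  [base 5] 2·5  →[5↦6]→  2·6 = 12  −1 ⇒ G_2=11
G_2=11  [base 6] 6 + 5  →[6↦7]→  7 + 5 = 12  −1 ⇒ G_3=11

6 + 5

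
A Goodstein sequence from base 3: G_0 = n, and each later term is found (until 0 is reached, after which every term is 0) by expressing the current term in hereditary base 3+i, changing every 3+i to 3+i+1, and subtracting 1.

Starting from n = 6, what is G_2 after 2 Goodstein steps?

7

i=0: 6 = 2·3 (b=3); 3→4: 2·4 = 8; 8−1 = 7
i=1: 7 = 4 + 3 (b=4); 4→5: 5 + 3 = 8; 8−1 = 7
i=2: 7 = 5 + 2 (b=5); 5→6: 6 + 2 = 8; 8−1 = 7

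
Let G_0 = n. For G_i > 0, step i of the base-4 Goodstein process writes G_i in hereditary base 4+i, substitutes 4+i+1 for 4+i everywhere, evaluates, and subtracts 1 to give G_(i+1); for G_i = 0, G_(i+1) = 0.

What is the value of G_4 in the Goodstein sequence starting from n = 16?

base 4: 16 = 4^2; at 5: 5^2 = 25; next = 24
base 5: 24 = 4·5 + 4; at 6: 4·6 + 4 = 28; next = 27
base 6: 27 = 4·6 + 3; at 7: 4·7 + 3 = 31; next = 30
base 7: 30 = 4·7 + 2; at 8: 4·8 + 2 = 34; next = 33

33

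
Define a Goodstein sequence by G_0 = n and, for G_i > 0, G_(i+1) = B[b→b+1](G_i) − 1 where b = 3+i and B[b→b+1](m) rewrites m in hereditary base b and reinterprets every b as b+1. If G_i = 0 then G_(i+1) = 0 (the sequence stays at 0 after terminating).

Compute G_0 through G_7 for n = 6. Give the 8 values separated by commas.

G_0 = 6. HB_3(6) = 2·3. Bump = 8. G_1 = 7.
G_1 = 7. HB_4(7) = 4 + 3. Bump = 8. G_2 = 7.
G_2 = 7. HB_5(7) = 5 + 2. Bump = 8. G_3 = 7.
G_3 = 7. HB_6(7) = 6 + 1. Bump = 8. G_4 = 7.
G_4 = 7. HB_7(7) = 7. Bump = 8. G_5 = 7.
G_5 = 7. HB_8(7) = 7. Bump = 7. G_6 = 6.
G_6 = 6. HB_9(6) = 6. Bump = 6. G_7 = 5.

6, 7, 7, 7, 7, 7, 6, 5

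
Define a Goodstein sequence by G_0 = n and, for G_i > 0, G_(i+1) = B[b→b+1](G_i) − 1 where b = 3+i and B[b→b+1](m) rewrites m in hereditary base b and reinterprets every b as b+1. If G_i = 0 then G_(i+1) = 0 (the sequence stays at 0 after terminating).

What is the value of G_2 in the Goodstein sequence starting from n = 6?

7

i=0: 6 = 2·3 (b=3); 3→4: 2·4 = 8; 8−1 = 7
i=1: 7 = 4 + 3 (b=4); 4→5: 5 + 3 = 8; 8−1 = 7
i=2: 7 = 5 + 2 (b=5); 5→6: 6 + 2 = 8; 8−1 = 7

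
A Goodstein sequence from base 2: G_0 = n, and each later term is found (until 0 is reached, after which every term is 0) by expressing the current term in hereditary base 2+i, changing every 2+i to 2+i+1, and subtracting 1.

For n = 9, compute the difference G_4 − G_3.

[0] 9 ≡ 2^(2 + 1) + 1 (base 2). Lift 3: 82. −1: 81.
[1] 81 ≡ 3^(3 + 1) (base 3). Lift 4: 1024. −1: 1023.
[2] 1023 ≡ 3·4^4 + 3·4^3 + 3·4^2 + 3·4 + 3 (base 4). Lift 5: 9843. −1: 9842.
[3] 9842 ≡ 3·5^5 + 3·5^3 + 3·5^2 + 3·5 + 2 (base 5). Lift 6: 140744. −1: 140743.

130901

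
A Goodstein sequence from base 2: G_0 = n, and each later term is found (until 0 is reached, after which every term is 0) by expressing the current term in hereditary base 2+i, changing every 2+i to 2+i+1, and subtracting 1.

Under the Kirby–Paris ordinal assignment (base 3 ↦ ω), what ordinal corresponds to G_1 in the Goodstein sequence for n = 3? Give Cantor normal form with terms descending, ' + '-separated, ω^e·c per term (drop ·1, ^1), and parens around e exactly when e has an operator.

ω

step 0: 3 = 2 + 1; sub 3 for 2: 3 + 1; = 4; G_1 = 4−1 = 3
step 1: 3 = 3; sub 4 for 3: 4; = 4; G_2 = 4−1 = 3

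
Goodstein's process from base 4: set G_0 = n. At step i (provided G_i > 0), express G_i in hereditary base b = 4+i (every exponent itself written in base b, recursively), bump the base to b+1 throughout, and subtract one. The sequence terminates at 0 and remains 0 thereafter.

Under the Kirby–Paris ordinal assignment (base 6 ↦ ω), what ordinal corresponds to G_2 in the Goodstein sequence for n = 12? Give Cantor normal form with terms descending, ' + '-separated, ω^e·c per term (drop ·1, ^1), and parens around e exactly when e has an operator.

G_0=12  [base 4] 3·4  →[4↦5]→  3·5 = 15  −1 ⇒ G_1=14
G_1=14  [base 5] 2·5 + 4  →[5↦6]→  2·6 + 4 = 16  −1 ⇒ G_2=15
G_2=15  [base 6] 2·6 + 3  →[6↦7]→  2·7 + 3 = 17  −1 ⇒ G_3=16

ω·2 + 3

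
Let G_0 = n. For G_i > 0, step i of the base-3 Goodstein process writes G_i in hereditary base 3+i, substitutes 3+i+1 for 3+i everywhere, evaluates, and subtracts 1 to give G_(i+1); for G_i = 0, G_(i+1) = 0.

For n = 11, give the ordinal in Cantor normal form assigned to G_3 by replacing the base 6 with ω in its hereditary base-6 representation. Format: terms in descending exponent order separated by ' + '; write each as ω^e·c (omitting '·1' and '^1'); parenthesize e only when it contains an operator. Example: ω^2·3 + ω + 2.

11 —HB3→ 3^2 + 2 —bump→ 4^2 + 2 = 18 —(−1)→ 17
17 —HB4→ 4^2 + 1 —bump→ 5^2 + 1 = 26 —(−1)→ 25
25 —HB5→ 5^2 —bump→ 6^2 = 36 —(−1)→ 35

ω·5 + 5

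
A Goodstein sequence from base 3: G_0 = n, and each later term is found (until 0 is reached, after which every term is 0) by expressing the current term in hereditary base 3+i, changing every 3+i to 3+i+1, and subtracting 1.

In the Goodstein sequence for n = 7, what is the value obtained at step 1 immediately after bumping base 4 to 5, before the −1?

base 3: 7 = 2·3 + 1; at 4: 2·4 + 1 = 9; next = 8
base 4: 8 = 2·4; at 5: 2·5 = 10; next = 9

10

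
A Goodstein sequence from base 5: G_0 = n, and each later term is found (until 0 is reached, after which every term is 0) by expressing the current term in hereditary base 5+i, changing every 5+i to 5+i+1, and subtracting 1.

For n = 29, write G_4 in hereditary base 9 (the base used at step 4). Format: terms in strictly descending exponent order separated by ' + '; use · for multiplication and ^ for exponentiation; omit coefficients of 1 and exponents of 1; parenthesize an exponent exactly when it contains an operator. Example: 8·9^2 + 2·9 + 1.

9^2

G_0 = 29. HB_5(29) = 5^2 + 4. Bump = 40. G_1 = 39.
G_1 = 39. HB_6(39) = 6^2 + 3. Bump = 52. G_2 = 51.
G_2 = 51. HB_7(51) = 7^2 + 2. Bump = 66. G_3 = 65.
G_3 = 65. HB_8(65) = 8^2 + 1. Bump = 82. G_4 = 81.
G_4 = 81. HB_9(81) = 9^2. Bump = 100. G_5 = 99.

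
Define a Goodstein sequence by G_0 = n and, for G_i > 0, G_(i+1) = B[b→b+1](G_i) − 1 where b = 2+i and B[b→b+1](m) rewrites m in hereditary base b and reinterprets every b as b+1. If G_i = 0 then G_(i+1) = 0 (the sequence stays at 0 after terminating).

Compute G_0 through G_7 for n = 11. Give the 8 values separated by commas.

step 0: 11 = 2^(2 + 1) + 2 + 1; sub 3 for 2: 3^(3 + 1) + 3 + 1; = 85; G_1 = 85−1 = 84
step 1: 84 = 3^(3 + 1) + 3; sub 4 for 3: 4^(4 + 1) + 4; = 1028; G_2 = 1028−1 = 1027
step 2: 1027 = 4^(4 + 1) + 3; sub 5 for 4: 5^(5 + 1) + 3; = 15628; G_3 = 15628−1 = 15627
step 3: 15627 = 5^(5 + 1) + 2; sub 6 for 5: 6^(6 + 1) + 2; = 279938; G_4 = 279938−1 = 279937
step 4: 279937 = 6^(6 + 1) + 1; sub 7 for 6: 7^(7 + 1) + 1; = 5764802; G_5 = 5764802−1 = 5764801
step 5: 5764801 = 7^(7 + 1); sub 8 for 7: 8^(8 + 1); = 134217728; G_6 = 134217728−1 = 134217727
step 6: 134217727 = 7·8^8 + 7·8^7 + 7·8^6 + 7·8^5 + 7·8^4 + 7·8^3 + 7·8^2 + 7·8 + 7; sub 9 for 8: 7·9^9 + 7·9^7 + 7·9^6 + 7·9^5 + 7·9^4 + 7·9^3 + 7·9^2 + 7·9 + 7; = 2749609303; G_7 = 2749609303−1 = 2749609302

11, 84, 1027, 15627, 279937, 5764801, 134217727, 2749609302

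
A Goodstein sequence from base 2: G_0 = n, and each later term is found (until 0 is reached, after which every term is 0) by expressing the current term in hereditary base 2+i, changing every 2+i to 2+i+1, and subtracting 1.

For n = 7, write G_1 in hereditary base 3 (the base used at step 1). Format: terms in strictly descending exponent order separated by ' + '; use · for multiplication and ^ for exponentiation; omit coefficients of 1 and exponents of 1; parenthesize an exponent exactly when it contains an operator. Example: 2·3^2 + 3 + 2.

3^3 + 3

7 —HB2→ 2^2 + 2 + 1 —bump→ 3^3 + 3 + 1 = 31 —(−1)→ 30
30 —HB3→ 3^3 + 3 —bump→ 4^4 + 4 = 260 —(−1)→ 259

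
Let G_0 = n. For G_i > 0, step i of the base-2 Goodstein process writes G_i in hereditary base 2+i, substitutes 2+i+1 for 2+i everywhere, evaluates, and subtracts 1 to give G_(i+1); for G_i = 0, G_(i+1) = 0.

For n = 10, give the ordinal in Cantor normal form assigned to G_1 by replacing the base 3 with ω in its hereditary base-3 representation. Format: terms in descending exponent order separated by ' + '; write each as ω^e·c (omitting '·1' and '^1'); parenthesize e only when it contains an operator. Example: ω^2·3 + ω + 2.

ω^(ω + 1) + 2

base 2: 10 = 2^(2 + 1) + 2; at 3: 3^(3 + 1) + 3 = 84; next = 83
base 3: 83 = 3^(3 + 1) + 2; at 4: 4^(4 + 1) + 2 = 1026; next = 1025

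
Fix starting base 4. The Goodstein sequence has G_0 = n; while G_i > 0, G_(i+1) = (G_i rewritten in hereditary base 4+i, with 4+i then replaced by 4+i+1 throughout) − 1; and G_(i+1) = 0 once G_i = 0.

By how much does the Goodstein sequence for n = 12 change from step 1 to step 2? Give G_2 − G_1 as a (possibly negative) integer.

(0) 12|_4 = 3·4 ↦ 3·5|_5 = 15 ⇒ 14
(1) 14|_5 = 2·5 + 4 ↦ 2·6 + 4|_6 = 16 ⇒ 15

1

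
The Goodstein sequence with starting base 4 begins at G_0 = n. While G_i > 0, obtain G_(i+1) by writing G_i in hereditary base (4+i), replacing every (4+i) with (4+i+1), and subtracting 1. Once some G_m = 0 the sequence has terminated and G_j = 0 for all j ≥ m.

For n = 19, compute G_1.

19 —HB4→ 4^2 + 3 —bump→ 5^2 + 3 = 28 —(−1)→ 27
27 —HB5→ 5^2 + 2 —bump→ 6^2 + 2 = 38 —(−1)→ 37

27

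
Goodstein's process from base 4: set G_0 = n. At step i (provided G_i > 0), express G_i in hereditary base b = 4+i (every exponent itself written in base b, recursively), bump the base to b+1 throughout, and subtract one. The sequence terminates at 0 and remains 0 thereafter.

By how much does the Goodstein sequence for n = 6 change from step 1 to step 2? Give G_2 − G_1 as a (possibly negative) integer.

0

[0] 6 ≡ 4 + 2 (base 4). Lift 5: 7. −1: 6.
[1] 6 ≡ 5 + 1 (base 5). Lift 6: 7. −1: 6.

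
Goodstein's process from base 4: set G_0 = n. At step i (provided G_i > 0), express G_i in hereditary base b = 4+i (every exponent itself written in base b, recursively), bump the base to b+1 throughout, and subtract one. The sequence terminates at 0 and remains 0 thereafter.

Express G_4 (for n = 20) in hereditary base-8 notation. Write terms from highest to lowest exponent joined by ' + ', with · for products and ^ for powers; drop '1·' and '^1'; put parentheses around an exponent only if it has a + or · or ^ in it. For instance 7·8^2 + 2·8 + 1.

8^2 + 1

step 0: 20 = 4^2 + 4; sub 5 for 4: 5^2 + 5; = 30; G_1 = 30−1 = 29
step 1: 29 = 5^2 + 4; sub 6 for 5: 6^2 + 4; = 40; G_2 = 40−1 = 39
step 2: 39 = 6^2 + 3; sub 7 for 6: 7^2 + 3; = 52; G_3 = 52−1 = 51
step 3: 51 = 7^2 + 2; sub 8 for 7: 8^2 + 2; = 66; G_4 = 66−1 = 65
step 4: 65 = 8^2 + 1; sub 9 for 8: 9^2 + 1; = 82; G_5 = 82−1 = 81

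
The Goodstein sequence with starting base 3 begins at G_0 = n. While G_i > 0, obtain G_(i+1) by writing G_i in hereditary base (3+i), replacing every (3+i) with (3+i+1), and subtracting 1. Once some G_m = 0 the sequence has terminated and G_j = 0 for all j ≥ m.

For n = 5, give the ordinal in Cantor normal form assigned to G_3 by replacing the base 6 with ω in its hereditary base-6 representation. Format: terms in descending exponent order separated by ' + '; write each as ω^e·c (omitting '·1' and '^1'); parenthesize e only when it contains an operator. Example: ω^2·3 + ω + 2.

G_0 = 5. HB_3(5) = 3 + 2. Bump = 6. G_1 = 5.
G_1 = 5. HB_4(5) = 4 + 1. Bump = 6. G_2 = 5.
G_2 = 5. HB_5(5) = 5. Bump = 6. G_3 = 5.
G_3 = 5. HB_6(5) = 5. Bump = 5. G_4 = 4.

5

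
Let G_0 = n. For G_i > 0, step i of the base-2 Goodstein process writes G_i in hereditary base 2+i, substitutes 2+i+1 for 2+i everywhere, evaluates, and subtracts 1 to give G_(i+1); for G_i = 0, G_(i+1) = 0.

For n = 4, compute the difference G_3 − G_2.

G_0=4  [base 2] 2^2  →[2↦3]→  3^3 = 27  −1 ⇒ G_1=26
G_1=26  [base 3] 2·3^2 + 2·3 + 2  →[3↦4]→  2·4^2 + 2·4 + 2 = 42  −1 ⇒ G_2=41
G_2=41  [base 4] 2·4^2 + 2·4 + 1  →[4↦5]→  2·5^2 + 2·5 + 1 = 61  −1 ⇒ G_3=60

19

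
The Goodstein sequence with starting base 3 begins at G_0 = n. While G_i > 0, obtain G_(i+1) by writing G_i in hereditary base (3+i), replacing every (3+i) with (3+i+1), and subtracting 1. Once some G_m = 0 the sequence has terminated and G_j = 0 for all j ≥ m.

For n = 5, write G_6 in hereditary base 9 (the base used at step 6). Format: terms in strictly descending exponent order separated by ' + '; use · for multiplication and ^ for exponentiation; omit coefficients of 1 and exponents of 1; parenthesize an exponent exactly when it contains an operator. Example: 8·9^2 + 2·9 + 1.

(0) 5|_3 = 3 + 2 ↦ 4 + 2|_4 = 6 ⇒ 5
(1) 5|_4 = 4 + 1 ↦ 5 + 1|_5 = 6 ⇒ 5
(2) 5|_5 = 5 ↦ 6|_6 = 6 ⇒ 5
(3) 5|_6 = 5 ↦ 5|_7 = 5 ⇒ 4
(4) 4|_7 = 4 ↦ 4|_8 = 4 ⇒ 3
(5) 3|_8 = 3 ↦ 3|_9 = 3 ⇒ 2
(6) 2|_9 = 2 ↦ 2|_10 = 2 ⇒ 1

2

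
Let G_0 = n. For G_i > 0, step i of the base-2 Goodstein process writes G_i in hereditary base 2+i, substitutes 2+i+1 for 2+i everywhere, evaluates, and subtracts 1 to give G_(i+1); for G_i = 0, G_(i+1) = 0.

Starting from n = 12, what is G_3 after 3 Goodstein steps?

[0] 12 ≡ 2^(2 + 1) + 2^2 (base 2). Lift 3: 108. −1: 107.
[1] 107 ≡ 3^(3 + 1) + 2·3^2 + 2·3 + 2 (base 3). Lift 4: 1066. −1: 1065.
[2] 1065 ≡ 4^(4 + 1) + 2·4^2 + 2·4 + 1 (base 4). Lift 5: 15686. −1: 15685.
[3] 15685 ≡ 5^(5 + 1) + 2·5^2 + 2·5 (base 5). Lift 6: 280020. −1: 280019.

15685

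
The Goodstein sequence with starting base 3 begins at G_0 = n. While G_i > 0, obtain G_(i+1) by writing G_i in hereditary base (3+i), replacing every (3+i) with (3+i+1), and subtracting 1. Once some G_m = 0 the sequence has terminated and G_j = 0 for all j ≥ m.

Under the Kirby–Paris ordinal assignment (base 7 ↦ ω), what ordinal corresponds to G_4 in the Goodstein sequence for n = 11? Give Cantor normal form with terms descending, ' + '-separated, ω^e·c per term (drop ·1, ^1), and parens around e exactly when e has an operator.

ω·5 + 4

G_0 = 11. HB_3(11) = 3^2 + 2. Bump = 18. G_1 = 17.
G_1 = 17. HB_4(17) = 4^2 + 1. Bump = 26. G_2 = 25.
G_2 = 25. HB_5(25) = 5^2. Bump = 36. G_3 = 35.
G_3 = 35. HB_6(35) = 5·6 + 5. Bump = 40. G_4 = 39.
G_4 = 39. HB_7(39) = 5·7 + 4. Bump = 44. G_5 = 43.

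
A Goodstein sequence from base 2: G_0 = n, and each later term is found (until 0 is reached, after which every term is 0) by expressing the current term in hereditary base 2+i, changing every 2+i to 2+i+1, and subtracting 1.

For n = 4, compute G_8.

211

G_0 = 4. HB_2(4) = 2^2. Bump = 27. G_1 = 26.
G_1 = 26. HB_3(26) = 2·3^2 + 2·3 + 2. Bump = 42. G_2 = 41.
G_2 = 41. HB_4(41) = 2·4^2 + 2·4 + 1. Bump = 61. G_3 = 60.
G_3 = 60. HB_5(60) = 2·5^2 + 2·5. Bump = 84. G_4 = 83.
G_4 = 83. HB_6(83) = 2·6^2 + 6 + 5. Bump = 110. G_5 = 109.
G_5 = 109. HB_7(109) = 2·7^2 + 7 + 4. Bump = 140. G_6 = 139.
G_6 = 139. HB_8(139) = 2·8^2 + 8 + 3. Bump = 174. G_7 = 173.
G_7 = 173. HB_9(173) = 2·9^2 + 9 + 2. Bump = 212. G_8 = 211.
G_8 = 211. HB_10(211) = 2·10^2 + 10 + 1. Bump = 254. G_9 = 253.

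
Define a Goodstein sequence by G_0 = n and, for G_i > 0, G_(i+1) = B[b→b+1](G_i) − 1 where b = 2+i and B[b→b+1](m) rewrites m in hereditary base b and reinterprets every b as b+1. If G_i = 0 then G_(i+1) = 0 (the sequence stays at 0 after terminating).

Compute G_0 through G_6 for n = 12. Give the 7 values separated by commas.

12, 107, 1065, 15685, 280019, 5764910, 134217867

G_0=12  [base 2] 2^(2 + 1) + 2^2  →[2↦3]→  3^(3 + 1) + 3^3 = 108  −1 ⇒ G_1=107
G_1=107  [base 3] 3^(3 + 1) + 2·3^2 + 2·3 + 2  →[3↦4]→  4^(4 + 1) + 2·4^2 + 2·4 + 2 = 1066  −1 ⇒ G_2=1065
G_2=1065  [base 4] 4^(4 + 1) + 2·4^2 + 2·4 + 1  →[4↦5]→  5^(5 + 1) + 2·5^2 + 2·5 + 1 = 15686  −1 ⇒ G_3=15685
G_3=15685  [base 5] 5^(5 + 1) + 2·5^2 + 2·5  →[5↦6]→  6^(6 + 1) + 2·6^2 + 2·6 = 280020  −1 ⇒ G_4=280019
G_4=280019  [base 6] 6^(6 + 1) + 2·6^2 + 6 + 5  →[6↦7]→  7^(7 + 1) + 2·7^2 + 7 + 5 = 5764911  −1 ⇒ G_5=5764910
G_5=5764910  [base 7] 7^(7 + 1) + 2·7^2 + 7 + 4  →[7↦8]→  8^(8 + 1) + 2·8^2 + 8 + 4 = 134217868  −1 ⇒ G_6=134217867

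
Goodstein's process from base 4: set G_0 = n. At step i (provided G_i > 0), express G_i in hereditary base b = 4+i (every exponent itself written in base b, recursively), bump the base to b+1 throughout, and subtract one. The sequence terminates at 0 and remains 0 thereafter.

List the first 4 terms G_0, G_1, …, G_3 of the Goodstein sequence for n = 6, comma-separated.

(0) 6|_4 = 4 + 2 ↦ 5 + 2|_5 = 7 ⇒ 6
(1) 6|_5 = 5 + 1 ↦ 6 + 1|_6 = 7 ⇒ 6
(2) 6|_6 = 6 ↦ 7|_7 = 7 ⇒ 6

6, 6, 6, 6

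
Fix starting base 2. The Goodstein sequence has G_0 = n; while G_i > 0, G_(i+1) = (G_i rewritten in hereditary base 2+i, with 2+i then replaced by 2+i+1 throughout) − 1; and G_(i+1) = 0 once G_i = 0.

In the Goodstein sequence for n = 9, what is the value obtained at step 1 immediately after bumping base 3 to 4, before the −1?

[0] 9 ≡ 2^(2 + 1) + 1 (base 2). Lift 3: 82. −1: 81.
[1] 81 ≡ 3^(3 + 1) (base 3). Lift 4: 1024. −1: 1023.

1024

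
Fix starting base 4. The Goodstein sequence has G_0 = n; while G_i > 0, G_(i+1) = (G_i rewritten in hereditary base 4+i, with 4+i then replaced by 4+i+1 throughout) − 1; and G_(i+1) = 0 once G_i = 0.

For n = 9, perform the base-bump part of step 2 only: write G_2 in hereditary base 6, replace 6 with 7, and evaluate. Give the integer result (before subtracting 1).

12

G_0 = 9. HB_4(9) = 2·4 + 1. Bump = 11. G_1 = 10.
G_1 = 10. HB_5(10) = 2·5. Bump = 12. G_2 = 11.
G_2 = 11. HB_6(11) = 6 + 5. Bump = 12. G_3 = 11.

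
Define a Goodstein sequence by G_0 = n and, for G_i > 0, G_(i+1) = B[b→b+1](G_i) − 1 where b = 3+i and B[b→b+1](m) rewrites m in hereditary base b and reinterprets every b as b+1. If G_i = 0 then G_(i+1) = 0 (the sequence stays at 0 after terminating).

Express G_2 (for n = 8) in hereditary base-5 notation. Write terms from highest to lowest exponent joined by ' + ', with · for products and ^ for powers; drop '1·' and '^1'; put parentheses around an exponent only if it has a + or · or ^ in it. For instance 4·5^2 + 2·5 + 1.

(0) 8|_3 = 2·3 + 2 ↦ 2·4 + 2|_4 = 10 ⇒ 9
(1) 9|_4 = 2·4 + 1 ↦ 2·5 + 1|_5 = 11 ⇒ 10

2·5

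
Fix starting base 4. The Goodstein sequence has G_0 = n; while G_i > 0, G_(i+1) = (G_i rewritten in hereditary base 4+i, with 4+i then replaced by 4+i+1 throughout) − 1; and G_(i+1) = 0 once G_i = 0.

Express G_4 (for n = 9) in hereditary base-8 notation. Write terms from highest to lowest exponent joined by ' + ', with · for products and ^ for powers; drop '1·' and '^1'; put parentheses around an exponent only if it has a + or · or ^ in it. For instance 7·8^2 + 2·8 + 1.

8 + 3

9 —HB4→ 2·4 + 1 —bump→ 2·5 + 1 = 11 —(−1)→ 10
10 —HB5→ 2·5 —bump→ 2·6 = 12 —(−1)→ 11
11 —HB6→ 6 + 5 —bump→ 7 + 5 = 12 —(−1)→ 11
11 —HB7→ 7 + 4 —bump→ 8 + 4 = 12 —(−1)→ 11
11 —HB8→ 8 + 3 —bump→ 9 + 3 = 12 —(−1)→ 11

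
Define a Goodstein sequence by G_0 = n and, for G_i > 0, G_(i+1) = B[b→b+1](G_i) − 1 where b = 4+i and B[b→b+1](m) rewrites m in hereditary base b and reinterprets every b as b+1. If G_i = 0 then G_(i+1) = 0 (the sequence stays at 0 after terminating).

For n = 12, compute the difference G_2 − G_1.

step 0: 12 = 3·4; sub 5 for 4: 3·5; = 15; G_1 = 15−1 = 14
step 1: 14 = 2·5 + 4; sub 6 for 5: 2·6 + 4; = 16; G_2 = 16−1 = 15

1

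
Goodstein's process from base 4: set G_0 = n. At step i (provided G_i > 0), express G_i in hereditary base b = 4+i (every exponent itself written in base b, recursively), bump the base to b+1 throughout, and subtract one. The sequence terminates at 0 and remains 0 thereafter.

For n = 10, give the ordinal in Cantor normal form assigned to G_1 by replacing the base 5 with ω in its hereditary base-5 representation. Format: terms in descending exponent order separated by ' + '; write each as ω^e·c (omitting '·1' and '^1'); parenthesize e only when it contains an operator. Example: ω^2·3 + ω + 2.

[0] 10 ≡ 2·4 + 2 (base 4). Lift 5: 12. −1: 11.
[1] 11 ≡ 2·5 + 1 (base 5). Lift 6: 13. −1: 12.

ω·2 + 1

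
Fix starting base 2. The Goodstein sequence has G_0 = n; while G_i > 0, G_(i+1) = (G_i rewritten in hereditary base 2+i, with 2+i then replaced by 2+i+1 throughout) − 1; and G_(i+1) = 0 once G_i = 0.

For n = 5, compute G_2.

255

5 —HB2→ 2^2 + 1 —bump→ 3^3 + 1 = 28 —(−1)→ 27
27 —HB3→ 3^3 —bump→ 4^4 = 256 —(−1)→ 255
255 —HB4→ 3·4^3 + 3·4^2 + 3·4 + 3 —bump→ 3·5^3 + 3·5^2 + 3·5 + 3 = 468 —(−1)→ 467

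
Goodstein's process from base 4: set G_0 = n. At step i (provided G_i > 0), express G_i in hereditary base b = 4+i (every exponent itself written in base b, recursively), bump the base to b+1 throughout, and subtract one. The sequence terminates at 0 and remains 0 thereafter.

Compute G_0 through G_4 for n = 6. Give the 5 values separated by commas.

6 —HB4→ 4 + 2 —bump→ 5 + 2 = 7 —(−1)→ 6
6 —HB5→ 5 + 1 —bump→ 6 + 1 = 7 —(−1)→ 6
6 —HB6→ 6 —bump→ 7 = 7 —(−1)→ 6
6 —HB7→ 6 —bump→ 6 = 6 —(−1)→ 5

6, 6, 6, 6, 5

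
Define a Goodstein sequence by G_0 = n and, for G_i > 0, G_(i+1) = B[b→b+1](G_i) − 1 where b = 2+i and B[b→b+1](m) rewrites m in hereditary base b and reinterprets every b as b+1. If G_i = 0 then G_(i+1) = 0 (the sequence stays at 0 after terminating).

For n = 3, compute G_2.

base 2: 3 = 2 + 1; at 3: 3 + 1 = 4; next = 3
base 3: 3 = 3; at 4: 4 = 4; next = 3
base 4: 3 = 3; at 5: 3 = 3; next = 2

3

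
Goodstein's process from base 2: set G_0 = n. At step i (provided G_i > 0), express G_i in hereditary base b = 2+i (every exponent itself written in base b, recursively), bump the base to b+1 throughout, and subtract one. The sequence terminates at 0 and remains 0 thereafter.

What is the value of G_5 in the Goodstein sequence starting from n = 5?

5 —HB2→ 2^2 + 1 —bump→ 3^3 + 1 = 28 —(−1)→ 27
27 —HB3→ 3^3 —bump→ 4^4 = 256 —(−1)→ 255
255 —HB4→ 3·4^3 + 3·4^2 + 3·4 + 3 —bump→ 3·5^3 + 3·5^2 + 3·5 + 3 = 468 —(−1)→ 467
467 —HB5→ 3·5^3 + 3·5^2 + 3·5 + 2 —bump→ 3·6^3 + 3·6^2 + 3·6 + 2 = 776 —(−1)→ 775
775 —HB6→ 3·6^3 + 3·6^2 + 3·6 + 1 —bump→ 3·7^3 + 3·7^2 + 3·7 + 1 = 1198 —(−1)→ 1197
1197 —HB7→ 3·7^3 + 3·7^2 + 3·7 —bump→ 3·8^3 + 3·8^2 + 3·8 = 1752 —(−1)→ 1751

1197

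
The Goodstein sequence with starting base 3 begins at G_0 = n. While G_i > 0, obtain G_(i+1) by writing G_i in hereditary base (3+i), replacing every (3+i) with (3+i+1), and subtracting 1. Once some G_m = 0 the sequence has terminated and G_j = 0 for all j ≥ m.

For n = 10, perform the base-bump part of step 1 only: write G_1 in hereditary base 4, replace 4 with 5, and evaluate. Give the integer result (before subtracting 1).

step 0: 10 = 3^2 + 1; sub 4 for 3: 4^2 + 1; = 17; G_1 = 17−1 = 16
step 1: 16 = 4^2; sub 5 for 4: 5^2; = 25; G_2 = 25−1 = 24

25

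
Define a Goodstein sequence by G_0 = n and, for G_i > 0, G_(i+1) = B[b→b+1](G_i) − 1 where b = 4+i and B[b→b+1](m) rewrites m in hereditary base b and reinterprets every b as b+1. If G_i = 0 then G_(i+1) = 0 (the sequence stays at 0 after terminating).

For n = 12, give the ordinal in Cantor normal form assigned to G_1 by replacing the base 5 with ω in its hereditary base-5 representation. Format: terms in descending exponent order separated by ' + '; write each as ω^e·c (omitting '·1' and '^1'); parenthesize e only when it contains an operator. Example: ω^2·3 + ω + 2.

i=0: 12 = 3·4 (b=4); 4→5: 3·5 = 15; 15−1 = 14
i=1: 14 = 2·5 + 4 (b=5); 5→6: 2·6 + 4 = 16; 16−1 = 15

ω·2 + 4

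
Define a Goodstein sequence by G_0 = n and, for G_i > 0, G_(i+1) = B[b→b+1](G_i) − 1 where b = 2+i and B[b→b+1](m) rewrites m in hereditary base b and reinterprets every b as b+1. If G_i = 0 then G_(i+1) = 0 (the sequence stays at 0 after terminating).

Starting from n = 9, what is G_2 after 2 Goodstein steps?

1023

G_0 = 9. HB_2(9) = 2^(2 + 1) + 1. Bump = 82. G_1 = 81.
G_1 = 81. HB_3(81) = 3^(3 + 1). Bump = 1024. G_2 = 1023.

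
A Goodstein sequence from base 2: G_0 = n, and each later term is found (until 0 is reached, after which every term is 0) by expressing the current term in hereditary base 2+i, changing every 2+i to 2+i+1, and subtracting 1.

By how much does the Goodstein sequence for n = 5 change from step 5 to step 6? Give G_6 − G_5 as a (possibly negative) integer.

554

i=0: 5 = 2^2 + 1 (b=2); 2→3: 3^3 + 1 = 28; 28−1 = 27
i=1: 27 = 3^3 (b=3); 3→4: 4^4 = 256; 256−1 = 255
i=2: 255 = 3·4^3 + 3·4^2 + 3·4 + 3 (b=4); 4→5: 3·5^3 + 3·5^2 + 3·5 + 3 = 468; 468−1 = 467
i=3: 467 = 3·5^3 + 3·5^2 + 3·5 + 2 (b=5); 5→6: 3·6^3 + 3·6^2 + 3·6 + 2 = 776; 776−1 = 775
i=4: 775 = 3·6^3 + 3·6^2 + 3·6 + 1 (b=6); 6→7: 3·7^3 + 3·7^2 + 3·7 + 1 = 1198; 1198−1 = 1197
i=5: 1197 = 3·7^3 + 3·7^2 + 3·7 (b=7); 7→8: 3·8^3 + 3·8^2 + 3·8 = 1752; 1752−1 = 1751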